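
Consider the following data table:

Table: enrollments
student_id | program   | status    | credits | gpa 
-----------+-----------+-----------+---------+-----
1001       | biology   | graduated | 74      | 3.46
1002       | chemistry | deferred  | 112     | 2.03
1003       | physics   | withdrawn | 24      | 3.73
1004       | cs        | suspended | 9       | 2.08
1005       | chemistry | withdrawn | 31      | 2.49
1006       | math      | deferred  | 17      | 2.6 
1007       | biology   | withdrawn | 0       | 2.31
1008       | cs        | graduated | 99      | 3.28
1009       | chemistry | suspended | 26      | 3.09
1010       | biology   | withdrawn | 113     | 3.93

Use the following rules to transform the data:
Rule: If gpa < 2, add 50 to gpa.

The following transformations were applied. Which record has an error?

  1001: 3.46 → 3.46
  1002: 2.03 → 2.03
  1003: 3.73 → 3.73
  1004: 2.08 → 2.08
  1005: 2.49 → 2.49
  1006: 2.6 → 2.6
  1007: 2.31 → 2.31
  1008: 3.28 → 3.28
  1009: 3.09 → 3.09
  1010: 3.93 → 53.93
Record 1010 has an error. The correct transformed value should be 3.93, not 53.93.

Step 1: Check each record against the rule
Step 2: Record 1010 has gpa = 3.93
Step 3: Since 3.93 >= 2, the bonus should not have been applied
Step 4: Correct value = 3.93, but claimed value = 53.93
Conclusion: Record 1010 has the error.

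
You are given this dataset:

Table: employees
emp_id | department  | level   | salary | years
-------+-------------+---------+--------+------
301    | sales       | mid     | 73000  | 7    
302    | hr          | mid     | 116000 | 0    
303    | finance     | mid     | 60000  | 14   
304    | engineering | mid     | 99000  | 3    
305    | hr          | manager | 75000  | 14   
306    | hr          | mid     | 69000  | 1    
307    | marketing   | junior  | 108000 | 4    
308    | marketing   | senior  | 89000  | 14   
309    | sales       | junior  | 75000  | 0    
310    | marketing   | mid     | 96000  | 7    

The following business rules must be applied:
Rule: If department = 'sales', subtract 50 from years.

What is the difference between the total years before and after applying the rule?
100

Step 1: Original sum of years = 64
Step 2: 2 records have department = 'sales'
Step 3: Each affected record changes by -50
Step 4: Total change = 2 × -50 = -100
Step 5: New sum = 64 + -100 = -36
Step 6: Difference = |-36 - 64| = 100
        (Sum decreased by 100)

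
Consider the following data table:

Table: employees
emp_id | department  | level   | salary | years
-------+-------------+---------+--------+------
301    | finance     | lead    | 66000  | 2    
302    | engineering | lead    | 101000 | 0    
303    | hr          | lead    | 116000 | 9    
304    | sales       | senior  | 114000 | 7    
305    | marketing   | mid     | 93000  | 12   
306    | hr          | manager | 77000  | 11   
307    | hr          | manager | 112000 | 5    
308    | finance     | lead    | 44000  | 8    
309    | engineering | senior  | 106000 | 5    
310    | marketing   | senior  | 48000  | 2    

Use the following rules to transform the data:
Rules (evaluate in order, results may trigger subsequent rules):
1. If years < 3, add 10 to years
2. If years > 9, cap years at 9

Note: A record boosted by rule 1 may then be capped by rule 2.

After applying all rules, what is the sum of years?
79

Step 1: Apply rule 1 to records with years < 3
  - 3 records get bonus of 10
  - Of these, 3 records then exceed 9 and get capped
Step 2: Apply rule 2 to records with years > 9
  - 2 records (original) are capped
Step 3: Calculate final sum = 79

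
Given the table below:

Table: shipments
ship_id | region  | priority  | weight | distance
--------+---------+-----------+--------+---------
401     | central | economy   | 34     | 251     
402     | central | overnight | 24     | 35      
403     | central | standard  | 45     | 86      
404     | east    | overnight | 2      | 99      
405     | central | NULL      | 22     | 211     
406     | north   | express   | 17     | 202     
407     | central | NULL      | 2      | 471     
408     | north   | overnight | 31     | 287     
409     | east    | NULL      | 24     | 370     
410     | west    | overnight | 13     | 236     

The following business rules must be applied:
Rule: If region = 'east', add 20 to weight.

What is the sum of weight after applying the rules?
254

Step 1: Count records where region = 'east': 2
Step 2: Total bonus added: 2 × 20 = 40
Step 3: Original sum of weight: 214
Step 4: Final sum = 214 + 40 = 254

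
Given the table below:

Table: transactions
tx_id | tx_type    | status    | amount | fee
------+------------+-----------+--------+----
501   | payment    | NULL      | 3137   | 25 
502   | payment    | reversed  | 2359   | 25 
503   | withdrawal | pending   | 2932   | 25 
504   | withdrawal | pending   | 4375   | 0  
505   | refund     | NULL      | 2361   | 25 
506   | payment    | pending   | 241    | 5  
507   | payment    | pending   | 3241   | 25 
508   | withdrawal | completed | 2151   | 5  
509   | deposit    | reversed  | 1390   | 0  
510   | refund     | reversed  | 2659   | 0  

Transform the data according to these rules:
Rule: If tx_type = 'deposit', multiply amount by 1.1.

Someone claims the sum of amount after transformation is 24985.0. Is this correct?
Yes, the result is correct.

Step 1: Calculate the correct sum after transformation
Step 2: Apply multiplier 1.1 to records where tx_type = 'deposit'
Step 3: Correct result = 24985.0
Step 4: Claimed result = 24985.0
Step 5: 24985.0 = 24985.0 ✓
Conclusion: The claimed result is correct.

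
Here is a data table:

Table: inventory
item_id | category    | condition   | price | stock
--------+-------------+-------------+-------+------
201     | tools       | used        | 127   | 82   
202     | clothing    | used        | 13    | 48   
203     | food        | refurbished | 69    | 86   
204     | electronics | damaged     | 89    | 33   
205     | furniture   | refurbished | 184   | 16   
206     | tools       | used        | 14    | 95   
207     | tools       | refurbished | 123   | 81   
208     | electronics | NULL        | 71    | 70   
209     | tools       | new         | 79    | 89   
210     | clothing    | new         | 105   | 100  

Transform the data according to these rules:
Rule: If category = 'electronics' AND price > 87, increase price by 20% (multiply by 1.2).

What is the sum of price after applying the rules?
891.8

Step 1: Find records where category = 'electronics' AND price > 87
Step 2: 1 records match, summing to 89
Step 3: After multiplier: 89 × 1.2 = 106.8
Step 4: Unaffected records sum: 785
Step 5: Final sum = 106.8 + 785 = 891.8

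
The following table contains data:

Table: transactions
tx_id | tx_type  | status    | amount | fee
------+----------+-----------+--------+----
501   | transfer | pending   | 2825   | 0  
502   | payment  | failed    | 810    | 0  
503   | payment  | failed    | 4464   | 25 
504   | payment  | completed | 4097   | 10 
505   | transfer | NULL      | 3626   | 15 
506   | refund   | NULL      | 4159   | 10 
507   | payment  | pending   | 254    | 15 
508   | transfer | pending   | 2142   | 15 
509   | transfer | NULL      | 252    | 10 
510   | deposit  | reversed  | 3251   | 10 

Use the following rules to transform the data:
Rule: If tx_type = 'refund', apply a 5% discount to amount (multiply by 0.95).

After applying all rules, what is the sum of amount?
25672.05

Step 1: Records with tx_type = 'refund' have total amount = 4159
Step 2: Apply multiplier: 4159 × 0.95 = 3951.05
Step 3: Other records total: 21721
Step 4: Final sum = 3951.05 + 21721 = 25672.05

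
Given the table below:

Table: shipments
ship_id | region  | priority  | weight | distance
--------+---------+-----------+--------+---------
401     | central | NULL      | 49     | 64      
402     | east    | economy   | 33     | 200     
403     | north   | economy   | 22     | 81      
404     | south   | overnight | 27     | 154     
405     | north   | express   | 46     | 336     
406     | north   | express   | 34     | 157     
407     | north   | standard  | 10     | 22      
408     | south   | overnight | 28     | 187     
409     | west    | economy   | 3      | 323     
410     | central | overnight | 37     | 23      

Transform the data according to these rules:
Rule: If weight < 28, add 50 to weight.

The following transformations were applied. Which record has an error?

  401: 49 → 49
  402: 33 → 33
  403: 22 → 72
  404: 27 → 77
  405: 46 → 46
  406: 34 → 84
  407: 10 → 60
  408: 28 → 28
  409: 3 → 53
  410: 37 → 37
Record 406 has an error. The correct transformed value should be 34, not 84.

Step 1: Check each record against the rule
Step 2: Record 406 has weight = 34
Step 3: Since 34 >= 28, the bonus should not have been applied
Step 4: Correct value = 34, but claimed value = 84
Conclusion: Record 406 has the error.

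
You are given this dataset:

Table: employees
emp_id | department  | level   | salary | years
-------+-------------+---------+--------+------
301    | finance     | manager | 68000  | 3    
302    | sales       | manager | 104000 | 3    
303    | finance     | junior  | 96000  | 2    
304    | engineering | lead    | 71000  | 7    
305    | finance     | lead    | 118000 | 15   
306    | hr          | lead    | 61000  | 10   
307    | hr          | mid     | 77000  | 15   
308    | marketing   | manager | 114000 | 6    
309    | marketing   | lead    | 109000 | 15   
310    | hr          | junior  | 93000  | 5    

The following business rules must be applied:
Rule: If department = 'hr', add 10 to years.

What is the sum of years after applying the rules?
111

Step 1: Count records where department = 'hr': 3
Step 2: Total bonus added: 3 × 10 = 30
Step 3: Original sum of years: 81
Step 4: Final sum = 81 + 30 = 111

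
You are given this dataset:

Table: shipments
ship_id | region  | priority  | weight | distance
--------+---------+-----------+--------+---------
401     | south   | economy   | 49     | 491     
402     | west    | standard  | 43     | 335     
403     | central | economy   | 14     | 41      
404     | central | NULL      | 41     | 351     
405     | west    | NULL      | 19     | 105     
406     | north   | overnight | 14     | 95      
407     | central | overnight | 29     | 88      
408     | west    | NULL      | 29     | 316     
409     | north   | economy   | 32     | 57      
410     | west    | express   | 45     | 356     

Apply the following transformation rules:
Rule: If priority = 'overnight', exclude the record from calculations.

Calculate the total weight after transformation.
272

Step 1: Identify records where priority = 'overnight'
Step 2: The excluded records sum to 43
Step 3: Original total weight = 315
Step 4: Remaining total = 315 - 43 = 272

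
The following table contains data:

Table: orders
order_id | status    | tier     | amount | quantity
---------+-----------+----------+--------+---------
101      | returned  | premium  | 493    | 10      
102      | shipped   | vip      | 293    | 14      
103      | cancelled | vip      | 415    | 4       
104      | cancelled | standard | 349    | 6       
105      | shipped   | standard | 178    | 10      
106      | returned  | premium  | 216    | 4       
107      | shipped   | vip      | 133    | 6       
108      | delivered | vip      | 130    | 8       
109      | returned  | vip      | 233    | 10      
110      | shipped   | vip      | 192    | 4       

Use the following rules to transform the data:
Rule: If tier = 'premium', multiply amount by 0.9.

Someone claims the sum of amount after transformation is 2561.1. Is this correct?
Yes, the result is correct.

Step 1: Calculate the correct sum after transformation
Step 2: Apply multiplier 0.9 to records where tier = 'premium'
Step 3: Correct result = 2561.1
Step 4: Claimed result = 2561.1
Step 5: 2561.1 = 2561.1 ✓
Conclusion: The claimed result is correct.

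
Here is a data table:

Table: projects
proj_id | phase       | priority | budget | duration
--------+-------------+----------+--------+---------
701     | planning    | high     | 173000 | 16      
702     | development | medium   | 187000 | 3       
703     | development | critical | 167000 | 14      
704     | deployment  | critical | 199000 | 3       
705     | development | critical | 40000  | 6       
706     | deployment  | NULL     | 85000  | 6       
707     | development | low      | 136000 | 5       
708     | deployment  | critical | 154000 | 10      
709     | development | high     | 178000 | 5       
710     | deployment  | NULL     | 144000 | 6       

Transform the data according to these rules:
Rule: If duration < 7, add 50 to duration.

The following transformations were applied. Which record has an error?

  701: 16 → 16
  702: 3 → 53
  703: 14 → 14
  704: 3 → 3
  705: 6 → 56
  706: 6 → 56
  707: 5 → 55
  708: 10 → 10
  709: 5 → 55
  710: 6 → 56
Record 704 has an error. The correct transformed value should be 53, not 3.

Step 1: Check each record against the rule
Step 2: Record 704 has duration = 3
Step 3: Since 3 < 7, the bonus should have been applied
Step 4: Correct value = 53, but claimed value = 3
Conclusion: Record 704 has the error.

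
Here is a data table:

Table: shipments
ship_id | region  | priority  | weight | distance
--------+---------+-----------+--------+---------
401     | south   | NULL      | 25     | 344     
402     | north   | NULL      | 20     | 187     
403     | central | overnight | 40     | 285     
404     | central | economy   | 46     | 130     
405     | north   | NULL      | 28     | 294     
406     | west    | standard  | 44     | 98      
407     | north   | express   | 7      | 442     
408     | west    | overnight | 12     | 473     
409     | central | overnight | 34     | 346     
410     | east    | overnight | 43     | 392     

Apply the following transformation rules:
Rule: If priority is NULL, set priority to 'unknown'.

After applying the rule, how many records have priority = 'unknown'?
3

Step 1: Count records where priority IS NULL
Step 2: Found 3 records with NULL priority
Step 3: These records will have priority set to 'unknown'
Step 4: Records already having priority = 'unknown': 0
Step 5: Answer: 3 + 0 = 3 records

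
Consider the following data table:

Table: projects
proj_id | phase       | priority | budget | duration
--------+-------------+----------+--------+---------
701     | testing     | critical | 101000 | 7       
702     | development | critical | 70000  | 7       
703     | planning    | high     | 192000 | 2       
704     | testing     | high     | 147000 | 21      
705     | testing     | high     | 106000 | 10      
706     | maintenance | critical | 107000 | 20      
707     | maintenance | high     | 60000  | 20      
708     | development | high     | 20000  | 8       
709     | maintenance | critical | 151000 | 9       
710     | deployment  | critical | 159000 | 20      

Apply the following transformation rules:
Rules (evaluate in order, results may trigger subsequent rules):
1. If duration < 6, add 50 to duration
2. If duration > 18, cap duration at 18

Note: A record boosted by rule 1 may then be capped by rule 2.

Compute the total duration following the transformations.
131

Step 1: Apply rule 1 to records with duration < 6
  - 1 records get bonus of 50
  - Of these, 1 records then exceed 18 and get capped
Step 2: Apply rule 2 to records with duration > 18
  - 4 records (original) are capped
Step 3: Calculate final sum = 131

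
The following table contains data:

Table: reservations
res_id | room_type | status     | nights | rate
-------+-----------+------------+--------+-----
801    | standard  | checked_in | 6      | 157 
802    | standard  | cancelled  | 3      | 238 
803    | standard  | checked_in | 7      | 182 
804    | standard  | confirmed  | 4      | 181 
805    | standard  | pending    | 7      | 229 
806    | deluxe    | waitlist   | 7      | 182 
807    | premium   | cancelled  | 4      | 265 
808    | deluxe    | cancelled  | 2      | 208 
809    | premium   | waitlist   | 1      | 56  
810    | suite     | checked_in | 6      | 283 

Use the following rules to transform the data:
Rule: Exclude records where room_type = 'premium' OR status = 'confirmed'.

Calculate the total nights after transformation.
38

Step 1: Find records where room_type = 'premium' OR status = 'confirmed'
Step 2: 3 records match, summing to 9
Step 3: Original sum: 47
Step 4: Remaining sum = 47 - 9 = 38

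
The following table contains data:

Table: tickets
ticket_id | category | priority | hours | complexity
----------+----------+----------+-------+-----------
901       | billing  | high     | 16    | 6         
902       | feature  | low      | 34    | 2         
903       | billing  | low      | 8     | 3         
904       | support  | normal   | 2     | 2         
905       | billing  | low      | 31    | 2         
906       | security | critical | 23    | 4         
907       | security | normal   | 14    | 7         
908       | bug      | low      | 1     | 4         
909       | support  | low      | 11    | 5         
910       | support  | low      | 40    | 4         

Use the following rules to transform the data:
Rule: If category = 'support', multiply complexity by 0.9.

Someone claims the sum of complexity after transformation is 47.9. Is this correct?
No, the correct result is 37.9.

Step 1: Calculate the correct sum after transformation
Step 2: Apply multiplier 0.9 to records where category = 'support'
Step 3: Correct result = 37.9
Step 4: Claimed result = 47.9
Step 5: 37.9 ≠ 47.9
Conclusion: The claimed result is incorrect. The correct answer is 37.9.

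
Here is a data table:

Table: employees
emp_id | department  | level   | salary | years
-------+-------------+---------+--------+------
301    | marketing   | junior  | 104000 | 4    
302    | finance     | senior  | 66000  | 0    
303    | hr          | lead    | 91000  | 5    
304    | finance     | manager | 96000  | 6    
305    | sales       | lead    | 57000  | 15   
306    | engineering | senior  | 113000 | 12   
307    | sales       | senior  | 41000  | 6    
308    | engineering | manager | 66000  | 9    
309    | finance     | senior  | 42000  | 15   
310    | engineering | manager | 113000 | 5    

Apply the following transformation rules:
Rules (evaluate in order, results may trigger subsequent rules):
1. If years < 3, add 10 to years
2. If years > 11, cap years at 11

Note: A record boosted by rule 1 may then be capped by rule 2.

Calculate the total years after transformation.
78

Step 1: Apply rule 1 to records with years < 3
  - 1 records get bonus of 10
  - Of these, 0 records then exceed 11 and get capped
Step 2: Apply rule 2 to records with years > 11
  - 3 records (original) are capped
Step 3: Calculate final sum = 78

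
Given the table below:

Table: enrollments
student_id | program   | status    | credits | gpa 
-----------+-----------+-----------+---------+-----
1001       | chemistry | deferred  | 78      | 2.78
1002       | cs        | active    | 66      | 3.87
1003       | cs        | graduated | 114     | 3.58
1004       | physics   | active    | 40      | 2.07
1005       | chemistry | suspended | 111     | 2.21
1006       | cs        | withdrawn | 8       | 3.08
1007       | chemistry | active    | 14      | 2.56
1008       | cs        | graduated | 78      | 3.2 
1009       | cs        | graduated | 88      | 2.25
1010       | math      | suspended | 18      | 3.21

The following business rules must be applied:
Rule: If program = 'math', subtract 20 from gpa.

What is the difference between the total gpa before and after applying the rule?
20.0

Step 1: Original sum of gpa = 28.81
Step 2: 1 records have program = 'math'
Step 3: Each affected record changes by -20
Step 4: Total change = 1 × -20 = -20
Step 5: New sum = 28.81 + -20 = 8.81
Step 6: Difference = |8.81 - 28.81| = 20.0
        (Sum decreased by 20.0)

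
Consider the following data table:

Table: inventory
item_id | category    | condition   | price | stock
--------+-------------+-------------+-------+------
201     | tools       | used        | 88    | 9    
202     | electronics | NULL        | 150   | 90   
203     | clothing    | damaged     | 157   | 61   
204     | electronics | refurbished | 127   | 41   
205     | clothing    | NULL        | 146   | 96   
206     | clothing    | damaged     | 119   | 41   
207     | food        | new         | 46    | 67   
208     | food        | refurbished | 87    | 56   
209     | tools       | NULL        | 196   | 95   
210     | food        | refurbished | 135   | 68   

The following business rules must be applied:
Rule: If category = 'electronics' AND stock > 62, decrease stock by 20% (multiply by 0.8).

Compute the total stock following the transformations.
606.0

Step 1: Find records where category = 'electronics' AND stock > 62
Step 2: 1 records match, summing to 90
Step 3: After multiplier: 90 × 0.8 = 72.0
Step 4: Unaffected records sum: 534
Step 5: Final sum = 72.0 + 534 = 606.0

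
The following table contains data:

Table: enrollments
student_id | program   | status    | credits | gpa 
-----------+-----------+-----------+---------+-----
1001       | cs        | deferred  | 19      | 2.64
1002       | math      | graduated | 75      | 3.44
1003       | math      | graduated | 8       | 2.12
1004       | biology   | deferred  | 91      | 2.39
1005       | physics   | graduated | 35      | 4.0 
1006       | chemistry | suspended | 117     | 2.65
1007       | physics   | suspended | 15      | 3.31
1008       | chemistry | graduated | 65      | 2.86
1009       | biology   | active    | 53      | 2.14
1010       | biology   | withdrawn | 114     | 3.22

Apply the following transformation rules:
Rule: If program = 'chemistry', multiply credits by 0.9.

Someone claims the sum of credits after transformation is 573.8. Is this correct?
Yes, the result is correct.

Step 1: Calculate the correct sum after transformation
Step 2: Apply multiplier 0.9 to records where program = 'chemistry'
Step 3: Correct result = 573.8
Step 4: Claimed result = 573.8
Step 5: 573.8 = 573.8 ✓
Conclusion: The claimed result is correct.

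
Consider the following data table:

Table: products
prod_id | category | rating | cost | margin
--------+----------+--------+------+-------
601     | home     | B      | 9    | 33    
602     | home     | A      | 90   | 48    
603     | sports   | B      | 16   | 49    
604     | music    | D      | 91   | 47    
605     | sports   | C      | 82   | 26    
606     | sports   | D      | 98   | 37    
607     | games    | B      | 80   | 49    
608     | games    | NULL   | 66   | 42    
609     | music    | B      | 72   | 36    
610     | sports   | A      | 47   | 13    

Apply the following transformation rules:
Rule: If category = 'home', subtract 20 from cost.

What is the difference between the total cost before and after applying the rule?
40

Step 1: Original sum of cost = 651
Step 2: 2 records have category = 'home'
Step 3: Each affected record changes by -20
Step 4: Total change = 2 × -20 = -40
Step 5: New sum = 651 + -40 = 611
Step 6: Difference = |611 - 651| = 40
        (Sum decreased by 40)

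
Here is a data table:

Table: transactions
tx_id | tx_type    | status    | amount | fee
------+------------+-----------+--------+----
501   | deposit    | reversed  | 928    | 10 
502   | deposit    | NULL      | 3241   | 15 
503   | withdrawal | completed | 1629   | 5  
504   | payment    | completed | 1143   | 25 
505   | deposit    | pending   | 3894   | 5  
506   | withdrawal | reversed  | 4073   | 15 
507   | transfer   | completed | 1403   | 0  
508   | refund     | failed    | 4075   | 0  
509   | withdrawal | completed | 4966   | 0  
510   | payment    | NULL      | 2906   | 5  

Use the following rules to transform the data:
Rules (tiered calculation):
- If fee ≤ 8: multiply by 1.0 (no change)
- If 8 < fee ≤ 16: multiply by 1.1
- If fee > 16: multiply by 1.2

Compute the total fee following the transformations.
89.0

Step 1: Tier 1 (fee ≤ 8): 6 records, sum = 15 × 1.0 = 15.0
Step 2: Tier 2 (8 < fee ≤ 16): 3 records, sum = 40 × 1.1 = 44.0
Step 3: Tier 3 (fee > 16): 1 records, sum = 25 × 1.2 = 30.0
Step 4: Final sum = 15.0 + 44.0 + 30.0 = 89.0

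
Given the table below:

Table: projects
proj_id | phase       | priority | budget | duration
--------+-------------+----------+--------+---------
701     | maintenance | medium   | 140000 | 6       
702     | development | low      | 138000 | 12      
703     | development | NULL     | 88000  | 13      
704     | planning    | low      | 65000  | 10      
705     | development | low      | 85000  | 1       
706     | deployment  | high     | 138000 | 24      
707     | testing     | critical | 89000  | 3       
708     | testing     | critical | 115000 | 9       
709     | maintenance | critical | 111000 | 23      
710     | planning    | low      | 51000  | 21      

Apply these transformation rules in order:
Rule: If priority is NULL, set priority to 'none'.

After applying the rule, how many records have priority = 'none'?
1

Step 1: Count records where priority IS NULL
Step 2: Found 1 records with NULL priority
Step 3: These records will have priority set to 'none'
Step 4: Records already having priority = 'none': 0
Step 5: Answer: 1 + 0 = 1 records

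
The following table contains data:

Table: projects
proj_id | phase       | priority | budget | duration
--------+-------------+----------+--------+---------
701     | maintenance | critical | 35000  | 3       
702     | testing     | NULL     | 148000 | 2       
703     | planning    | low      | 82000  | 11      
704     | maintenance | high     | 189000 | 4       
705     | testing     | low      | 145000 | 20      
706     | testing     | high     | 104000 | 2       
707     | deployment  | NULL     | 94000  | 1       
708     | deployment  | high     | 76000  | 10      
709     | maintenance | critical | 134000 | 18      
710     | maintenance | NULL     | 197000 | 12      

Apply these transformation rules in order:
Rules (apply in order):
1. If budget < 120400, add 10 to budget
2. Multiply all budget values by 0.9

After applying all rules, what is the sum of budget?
1083645.0

Step 1: Apply Rule 1 - Add 10 to records with budget < 120400
  - 5 records affected: 391000 + (5 × 10) = 391050
  - Unaffected records: 813000
  - Sum after Rule 1: 1204050
Step 2: Apply Rule 2 - Multiply all by 0.9
  - 1204050 × 0.9 = 1083645.0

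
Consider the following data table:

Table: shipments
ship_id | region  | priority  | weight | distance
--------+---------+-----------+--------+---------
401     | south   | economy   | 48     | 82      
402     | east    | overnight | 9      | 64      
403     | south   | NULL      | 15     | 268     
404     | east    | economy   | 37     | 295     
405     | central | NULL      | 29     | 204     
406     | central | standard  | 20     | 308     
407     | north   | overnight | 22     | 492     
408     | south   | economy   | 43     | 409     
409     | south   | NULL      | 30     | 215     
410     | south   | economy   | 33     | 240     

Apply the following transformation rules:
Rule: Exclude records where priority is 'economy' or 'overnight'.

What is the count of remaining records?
4

Step 1: Count records to exclude
  - 4 (economy) + 2 (overnight) = 6 records
Step 2: Total records: 10
Step 3: Remaining = 10 - 6 = 4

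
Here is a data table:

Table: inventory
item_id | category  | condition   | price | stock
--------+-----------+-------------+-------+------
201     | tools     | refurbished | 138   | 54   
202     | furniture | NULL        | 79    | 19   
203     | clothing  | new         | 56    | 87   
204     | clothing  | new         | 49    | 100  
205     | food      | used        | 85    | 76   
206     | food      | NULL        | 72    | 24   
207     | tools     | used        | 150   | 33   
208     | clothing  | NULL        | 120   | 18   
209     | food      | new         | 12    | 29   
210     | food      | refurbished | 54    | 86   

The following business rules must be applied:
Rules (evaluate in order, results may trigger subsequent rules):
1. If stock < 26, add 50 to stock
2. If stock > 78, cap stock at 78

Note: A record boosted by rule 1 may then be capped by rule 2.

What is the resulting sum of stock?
637

Step 1: Apply rule 1 to records with stock < 26
  - 3 records get bonus of 50
  - Of these, 0 records then exceed 78 and get capped
Step 2: Apply rule 2 to records with stock > 78
  - 3 records (original) are capped
Step 3: Calculate final sum = 637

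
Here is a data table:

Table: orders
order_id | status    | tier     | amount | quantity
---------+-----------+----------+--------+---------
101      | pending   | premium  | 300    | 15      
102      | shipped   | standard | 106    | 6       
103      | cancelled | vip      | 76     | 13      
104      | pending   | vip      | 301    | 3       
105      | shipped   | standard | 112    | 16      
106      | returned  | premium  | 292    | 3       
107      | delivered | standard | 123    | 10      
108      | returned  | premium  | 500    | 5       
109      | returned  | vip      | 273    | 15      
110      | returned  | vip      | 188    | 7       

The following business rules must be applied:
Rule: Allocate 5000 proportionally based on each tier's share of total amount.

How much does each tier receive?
premium: 2404.23, standard: 750.77, vip: 1845.0

Step 1: Calculate total amount = 2271
Step 2: Calculate each tier's proportion:
  premium: 1092/2271 = 48.08% → 2404.23
  standard: 341/2271 = 15.02% → 750.77
  vip: 838/2271 = 36.90% → 1845.0
Step 3: Verify: sum of allocations ≈ 5000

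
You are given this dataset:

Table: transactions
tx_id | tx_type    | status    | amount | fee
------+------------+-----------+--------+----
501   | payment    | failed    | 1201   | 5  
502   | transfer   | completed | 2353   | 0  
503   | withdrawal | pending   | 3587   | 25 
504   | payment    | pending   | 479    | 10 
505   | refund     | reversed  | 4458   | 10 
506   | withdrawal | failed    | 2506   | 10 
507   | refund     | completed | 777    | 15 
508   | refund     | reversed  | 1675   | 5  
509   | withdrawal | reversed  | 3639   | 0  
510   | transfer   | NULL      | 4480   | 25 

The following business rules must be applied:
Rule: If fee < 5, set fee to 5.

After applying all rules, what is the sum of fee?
115

Step 1: 2 records have fee < 5
Step 2: These records originally summed to 0
Step 3: After setting to minimum: 2 × 5 = 10
Step 4: Unaffected records sum: 105
Step 5: Final sum = 10 + 105 = 115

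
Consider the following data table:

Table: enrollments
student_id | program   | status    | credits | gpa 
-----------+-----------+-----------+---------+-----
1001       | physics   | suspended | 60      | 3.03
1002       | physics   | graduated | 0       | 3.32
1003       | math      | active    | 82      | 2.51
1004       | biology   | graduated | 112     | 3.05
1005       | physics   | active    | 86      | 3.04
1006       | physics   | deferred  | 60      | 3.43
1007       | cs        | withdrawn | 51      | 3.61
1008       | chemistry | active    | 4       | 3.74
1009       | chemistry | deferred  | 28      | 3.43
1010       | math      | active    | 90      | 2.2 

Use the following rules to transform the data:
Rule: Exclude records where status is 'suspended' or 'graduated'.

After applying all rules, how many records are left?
7

Step 1: Count records to exclude
  - 1 (suspended) + 2 (graduated) = 3 records
Step 2: Total records: 10
Step 3: Remaining = 10 - 3 = 7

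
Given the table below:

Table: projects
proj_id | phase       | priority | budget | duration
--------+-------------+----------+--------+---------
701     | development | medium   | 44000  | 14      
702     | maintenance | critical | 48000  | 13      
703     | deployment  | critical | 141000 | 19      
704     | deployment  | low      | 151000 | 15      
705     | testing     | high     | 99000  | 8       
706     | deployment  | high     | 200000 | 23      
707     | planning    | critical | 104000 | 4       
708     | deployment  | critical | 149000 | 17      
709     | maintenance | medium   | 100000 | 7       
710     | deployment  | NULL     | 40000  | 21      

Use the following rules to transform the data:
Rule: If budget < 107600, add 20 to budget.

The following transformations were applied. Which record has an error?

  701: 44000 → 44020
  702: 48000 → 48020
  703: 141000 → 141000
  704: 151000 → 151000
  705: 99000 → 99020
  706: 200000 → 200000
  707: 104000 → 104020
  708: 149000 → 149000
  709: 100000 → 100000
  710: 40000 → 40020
Record 709 has an error. The correct transformed value should be 100020, not 100000.

Step 1: Check each record against the rule
Step 2: Record 709 has budget = 100000
Step 3: Since 100000 < 107600, the bonus should have been applied
Step 4: Correct value = 100020, but claimed value = 100000
Conclusion: Record 709 has the error.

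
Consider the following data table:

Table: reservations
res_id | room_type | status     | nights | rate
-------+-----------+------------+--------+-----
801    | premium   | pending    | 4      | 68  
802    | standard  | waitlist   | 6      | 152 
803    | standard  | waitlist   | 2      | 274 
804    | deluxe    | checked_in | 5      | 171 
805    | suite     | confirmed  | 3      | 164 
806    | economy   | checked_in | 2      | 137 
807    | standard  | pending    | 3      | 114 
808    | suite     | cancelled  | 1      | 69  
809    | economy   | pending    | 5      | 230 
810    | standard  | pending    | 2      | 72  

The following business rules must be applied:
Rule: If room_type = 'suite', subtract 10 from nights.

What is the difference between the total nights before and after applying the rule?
20

Step 1: Original sum of nights = 33
Step 2: 2 records have room_type = 'suite'
Step 3: Each affected record changes by -10
Step 4: Total change = 2 × -10 = -20
Step 5: New sum = 33 + -20 = 13
Step 6: Difference = |13 - 33| = 20
        (Sum decreased by 20)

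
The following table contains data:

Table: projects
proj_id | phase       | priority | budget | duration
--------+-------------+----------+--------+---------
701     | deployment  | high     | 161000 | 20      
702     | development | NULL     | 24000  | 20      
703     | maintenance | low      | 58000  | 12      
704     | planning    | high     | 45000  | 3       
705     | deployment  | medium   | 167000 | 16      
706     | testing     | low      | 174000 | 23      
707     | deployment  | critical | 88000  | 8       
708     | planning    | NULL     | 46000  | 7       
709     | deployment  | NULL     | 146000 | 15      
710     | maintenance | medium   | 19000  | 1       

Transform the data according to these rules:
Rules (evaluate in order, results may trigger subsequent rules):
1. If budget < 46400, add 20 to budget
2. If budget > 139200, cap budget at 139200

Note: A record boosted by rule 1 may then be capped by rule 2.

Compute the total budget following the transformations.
836880

Step 1: Apply rule 1 to records with budget < 46400
  - 4 records get bonus of 20
  - Of these, 0 records then exceed 139200 and get capped
Step 2: Apply rule 2 to records with budget > 139200
  - 4 records (original) are capped
Step 3: Calculate final sum = 836880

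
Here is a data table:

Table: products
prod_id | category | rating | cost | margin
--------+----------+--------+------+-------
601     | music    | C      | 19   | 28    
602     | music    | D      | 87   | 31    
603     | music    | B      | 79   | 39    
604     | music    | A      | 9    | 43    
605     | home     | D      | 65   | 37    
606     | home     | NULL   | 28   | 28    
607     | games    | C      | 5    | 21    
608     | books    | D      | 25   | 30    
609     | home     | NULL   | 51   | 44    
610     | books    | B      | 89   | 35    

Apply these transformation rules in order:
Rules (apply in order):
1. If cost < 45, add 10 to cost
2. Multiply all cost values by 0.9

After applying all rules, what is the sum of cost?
456.3

Step 1: Apply Rule 1 - Add 10 to records with cost < 45
  - 5 records affected: 86 + (5 × 10) = 136
  - Unaffected records: 371
  - Sum after Rule 1: 507
Step 2: Apply Rule 2 - Multiply all by 0.9
  - 507 × 0.9 = 456.3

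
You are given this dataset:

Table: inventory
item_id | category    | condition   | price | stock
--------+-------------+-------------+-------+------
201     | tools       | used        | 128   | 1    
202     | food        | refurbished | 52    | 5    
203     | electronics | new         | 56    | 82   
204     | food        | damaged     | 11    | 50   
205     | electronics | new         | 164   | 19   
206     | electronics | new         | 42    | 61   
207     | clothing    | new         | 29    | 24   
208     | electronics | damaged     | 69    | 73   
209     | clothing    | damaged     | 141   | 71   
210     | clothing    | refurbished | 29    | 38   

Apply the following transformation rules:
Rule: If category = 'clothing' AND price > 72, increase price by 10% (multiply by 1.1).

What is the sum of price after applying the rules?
735.1

Step 1: Find records where category = 'clothing' AND price > 72
Step 2: 1 records match, summing to 141
Step 3: After multiplier: 141 × 1.1 = 155.1
Step 4: Unaffected records sum: 580
Step 5: Final sum = 155.1 + 580 = 735.1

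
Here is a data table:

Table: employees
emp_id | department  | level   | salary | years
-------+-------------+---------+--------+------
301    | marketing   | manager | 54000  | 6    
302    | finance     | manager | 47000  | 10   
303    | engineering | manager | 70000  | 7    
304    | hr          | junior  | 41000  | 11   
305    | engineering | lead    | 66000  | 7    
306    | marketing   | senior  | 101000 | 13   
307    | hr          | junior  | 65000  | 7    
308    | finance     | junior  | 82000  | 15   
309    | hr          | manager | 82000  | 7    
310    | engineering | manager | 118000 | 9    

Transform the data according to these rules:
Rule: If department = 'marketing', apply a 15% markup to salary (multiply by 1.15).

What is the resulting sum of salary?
749250.0

Step 1: Records with department = 'marketing' have total salary = 155000
Step 2: Apply multiplier: 155000 × 1.15 = 178250.0
Step 3: Other records total: 571000
Step 4: Final sum = 178250.0 + 571000 = 749250.0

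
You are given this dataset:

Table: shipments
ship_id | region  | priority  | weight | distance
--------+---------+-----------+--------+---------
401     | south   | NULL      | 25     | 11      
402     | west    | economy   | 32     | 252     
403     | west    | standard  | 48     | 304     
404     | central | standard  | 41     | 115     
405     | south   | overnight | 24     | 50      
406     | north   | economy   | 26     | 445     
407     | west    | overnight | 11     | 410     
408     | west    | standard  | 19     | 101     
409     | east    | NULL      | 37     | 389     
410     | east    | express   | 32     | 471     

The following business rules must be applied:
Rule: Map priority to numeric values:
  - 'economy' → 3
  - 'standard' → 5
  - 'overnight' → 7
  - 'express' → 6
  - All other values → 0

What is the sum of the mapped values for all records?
41

Step 1: Apply mapping to each record
Step 2: Count by status:
  'economy': 2 records × 3 = 6
  'standard': 3 records × 5 = 15
  'overnight': 2 records × 7 = 14
  'express': 1 records × 6 = 6
Step 3: Sum all mapped values = 41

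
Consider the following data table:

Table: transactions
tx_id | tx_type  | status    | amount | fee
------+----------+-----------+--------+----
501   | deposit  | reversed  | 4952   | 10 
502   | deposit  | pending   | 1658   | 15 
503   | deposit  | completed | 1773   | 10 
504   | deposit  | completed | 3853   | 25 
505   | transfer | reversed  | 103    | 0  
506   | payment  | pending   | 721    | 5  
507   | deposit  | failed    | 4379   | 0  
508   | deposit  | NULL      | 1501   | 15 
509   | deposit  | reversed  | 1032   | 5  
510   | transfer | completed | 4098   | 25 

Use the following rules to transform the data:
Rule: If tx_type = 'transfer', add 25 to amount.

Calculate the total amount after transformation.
24120

Step 1: Count records where tx_type = 'transfer': 2
Step 2: Total bonus added: 2 × 25 = 50
Step 3: Original sum of amount: 24070
Step 4: Final sum = 24070 + 50 = 24120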